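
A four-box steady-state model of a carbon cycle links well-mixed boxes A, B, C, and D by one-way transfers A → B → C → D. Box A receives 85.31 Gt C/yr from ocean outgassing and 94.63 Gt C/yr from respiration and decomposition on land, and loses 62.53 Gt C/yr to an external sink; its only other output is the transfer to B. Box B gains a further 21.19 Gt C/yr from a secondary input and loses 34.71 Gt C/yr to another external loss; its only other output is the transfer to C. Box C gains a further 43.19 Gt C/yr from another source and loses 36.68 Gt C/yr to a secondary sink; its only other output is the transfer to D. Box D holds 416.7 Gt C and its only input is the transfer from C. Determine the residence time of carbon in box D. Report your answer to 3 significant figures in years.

3.77 yr

Box A: F(A→B) = (85.31 + 94.63) − 62.53 = 117.41 Gt C/yr.
Box B: F(B→C) = (117.41 + 21.19) − 34.71 = 103.89 Gt C/yr.
Box C: F(C→D) = (103.89 + 43.19) − 36.68 = 110.40 Gt C/yr.
Box D throughput = its input = 110.40 Gt C/yr; τ = 416.7 / 110.40 = 3.774 yr.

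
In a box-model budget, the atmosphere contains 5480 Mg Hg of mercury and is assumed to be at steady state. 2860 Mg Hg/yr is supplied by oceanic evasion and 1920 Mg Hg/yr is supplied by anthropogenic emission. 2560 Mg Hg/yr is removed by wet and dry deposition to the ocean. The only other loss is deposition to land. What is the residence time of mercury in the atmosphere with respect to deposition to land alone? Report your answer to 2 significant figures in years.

At steady state ΣF_in = ΣF_out.
ΣF_in = 2860 + 1920 = 4780.0 Mg Hg/yr.
Deposition to land flux = ΣF_in − (2560) = 4780.0 − 2560 = 2220 Mg Hg/yr.
τ = M / F = 5480 / 2220 = 2.468 yr.

2.5 yr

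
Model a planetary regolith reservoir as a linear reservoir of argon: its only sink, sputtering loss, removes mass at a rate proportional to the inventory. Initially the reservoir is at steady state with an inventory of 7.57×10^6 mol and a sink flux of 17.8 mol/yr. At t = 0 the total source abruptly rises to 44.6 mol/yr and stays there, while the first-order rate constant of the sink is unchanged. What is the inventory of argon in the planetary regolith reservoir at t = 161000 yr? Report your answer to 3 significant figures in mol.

1.12×10^7 mol

The sink rate constant is k = F₀/M₀ = 17.8/7.57×10^6 = 2.351×10^-6 yr⁻¹.
Solving dM/dt = F₁ − kM with M(0) = M₀ gives M(t) = F₁/k + (M₀ − F₁/k)·e^(−kt).
F₁/k = 44.6/2.351×10^-6 = 1.8968×10^7 mol; kt = 2.351×10^-6 × 161000 = 0.3786, e^(−kt) = 0.6848.
M(161000) = 1.8968×10^7 + (7.57×10^6 − 1.8968×10^7) × 0.6848 = 1.8968×10^7 − 7.805×10^6 = 1.1162×10^7 mol.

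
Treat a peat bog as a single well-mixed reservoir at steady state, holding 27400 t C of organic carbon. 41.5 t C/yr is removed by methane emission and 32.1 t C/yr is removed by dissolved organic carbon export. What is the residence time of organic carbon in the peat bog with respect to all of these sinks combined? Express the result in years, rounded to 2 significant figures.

Total removal flux = 41.5 + 32.1 = 73.600 t C/yr.
τ = M / ΣF_out = 27400 / 73.600 = 372.3 yr.

370 yr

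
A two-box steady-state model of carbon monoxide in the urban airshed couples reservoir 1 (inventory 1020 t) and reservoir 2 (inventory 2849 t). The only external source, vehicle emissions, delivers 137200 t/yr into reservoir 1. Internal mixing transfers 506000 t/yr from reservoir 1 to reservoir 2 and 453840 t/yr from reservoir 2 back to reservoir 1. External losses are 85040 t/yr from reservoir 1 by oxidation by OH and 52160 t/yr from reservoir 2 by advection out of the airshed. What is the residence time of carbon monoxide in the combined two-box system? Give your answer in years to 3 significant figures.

Treat the two boxes together as one reservoir: the mixing fluxes between them are internal recycling, so τ = ΣM / Σ(external losses).
M_total = 1020 + 2849 = 3869.0 t.
ΣF_external_out = 85040 + 52160 = 137200 t/yr.
τ = M_total / ΣF_ext = 3869.0 / 137200 = 0.02820 yr.

0.0282 yr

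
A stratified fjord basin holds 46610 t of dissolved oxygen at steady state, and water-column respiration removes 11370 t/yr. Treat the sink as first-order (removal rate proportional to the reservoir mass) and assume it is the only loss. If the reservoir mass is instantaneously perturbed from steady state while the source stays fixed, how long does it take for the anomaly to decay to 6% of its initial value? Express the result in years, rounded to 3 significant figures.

11.5 yr

For a linear reservoir the anomaly decays as exp(−t/τ) with τ = M/F = 46610/11370 = 4.099 yr.
exp(−t/τ) = 0.06 ⇒ t = −τ ln(0.06) = 4.099 × 2.813 = 11.53 yr.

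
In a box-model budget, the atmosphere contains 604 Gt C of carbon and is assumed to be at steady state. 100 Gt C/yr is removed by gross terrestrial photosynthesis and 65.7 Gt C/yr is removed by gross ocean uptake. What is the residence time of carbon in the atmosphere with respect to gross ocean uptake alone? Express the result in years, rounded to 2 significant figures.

9.2 yr

Residence time with respect to a single sink: τ = M / F_sink.
τ = 604 / 65.7 = 9.193 yr.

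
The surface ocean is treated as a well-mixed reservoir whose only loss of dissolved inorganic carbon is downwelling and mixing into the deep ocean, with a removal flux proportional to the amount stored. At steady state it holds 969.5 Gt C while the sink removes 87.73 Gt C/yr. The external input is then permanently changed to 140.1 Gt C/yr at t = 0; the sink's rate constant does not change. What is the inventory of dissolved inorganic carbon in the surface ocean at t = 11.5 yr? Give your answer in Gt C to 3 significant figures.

The sink rate constant is k = F₀/M₀ = 87.73/969.5 = 0.09049 yr⁻¹.
Solving dM/dt = F₁ − kM with M(0) = M₀ gives M(t) = F₁/k + (M₀ − F₁/k)·e^(−kt).
F₁/k = 140.1/0.09049 = 1548.2 Gt C; kt = 0.09049 × 11.5 = 1.041, e^(−kt) = 0.3532.
M(11.5) = 1548.2 + (969.5 − 1548.2) × 0.3532 = 1548.2 − 204.4 = 1343.8 Gt C.

1340 Gt C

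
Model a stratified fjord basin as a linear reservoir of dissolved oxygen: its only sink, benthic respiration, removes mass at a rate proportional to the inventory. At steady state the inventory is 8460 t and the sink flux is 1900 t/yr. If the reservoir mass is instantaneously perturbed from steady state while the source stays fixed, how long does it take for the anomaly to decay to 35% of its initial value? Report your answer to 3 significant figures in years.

4.67 yr

For a linear reservoir the anomaly decays as exp(−t/τ) with τ = M/F = 8460/1900 = 4.453 yr.
exp(−t/τ) = 0.35 ⇒ t = −τ ln(0.35) = 4.453 × 1.050 = 4.674 yr.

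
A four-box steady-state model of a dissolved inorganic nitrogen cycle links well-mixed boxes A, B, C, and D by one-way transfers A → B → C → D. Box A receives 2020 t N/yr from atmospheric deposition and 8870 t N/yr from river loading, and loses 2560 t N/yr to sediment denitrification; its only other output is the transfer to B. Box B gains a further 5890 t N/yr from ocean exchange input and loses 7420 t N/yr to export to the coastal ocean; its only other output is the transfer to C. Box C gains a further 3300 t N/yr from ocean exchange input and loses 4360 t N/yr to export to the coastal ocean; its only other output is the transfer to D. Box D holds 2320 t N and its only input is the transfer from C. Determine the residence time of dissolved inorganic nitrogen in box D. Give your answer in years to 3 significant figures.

Box A: F(A→B) = (2020 + 8870) − 2560 = 8330.0 t N/yr.
Box B: F(B→C) = (8330.0 + 5890) − 7420 = 6800.0 t N/yr.
Box C: F(C→D) = (6800.0 + 3300) − 4360 = 5740.0 t N/yr.
Box D throughput = its input = 5740.0 t N/yr; τ = 2320 / 5740.0 = 0.4042 yr.

0.404 yr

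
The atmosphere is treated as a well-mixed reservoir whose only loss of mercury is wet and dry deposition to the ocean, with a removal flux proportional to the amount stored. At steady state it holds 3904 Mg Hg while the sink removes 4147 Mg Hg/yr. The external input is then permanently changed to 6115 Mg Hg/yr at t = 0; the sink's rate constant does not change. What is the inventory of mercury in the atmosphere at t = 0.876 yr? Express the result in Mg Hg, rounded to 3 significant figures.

5030 Mg Hg

τ = M₀/F₀ = 3904/4147 = 0.9414 yr; rate constant k = 1/τ.
New steady state M_∞ = F₁/k = F₁·τ = 6115 × 0.9414 = 5756.7 Mg Hg.
M(t) = M_∞ + (M₀ − M_∞)·e^(−t/τ); t/τ = 0.876/0.9414 = 0.9305, so e^(−t/τ) = 0.3943.
M(t) = 5756.7 − 1853 × 0.3943 = 5026.1 Mg Hg.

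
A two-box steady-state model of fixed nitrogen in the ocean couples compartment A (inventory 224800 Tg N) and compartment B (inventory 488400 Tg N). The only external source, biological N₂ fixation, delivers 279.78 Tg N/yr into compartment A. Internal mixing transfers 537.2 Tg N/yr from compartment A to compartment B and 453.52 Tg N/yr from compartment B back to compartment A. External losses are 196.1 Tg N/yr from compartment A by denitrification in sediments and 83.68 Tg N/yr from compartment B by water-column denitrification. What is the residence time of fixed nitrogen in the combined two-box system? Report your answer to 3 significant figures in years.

2550 yr

For the system as a whole, the A↔B exchange is internal and contributes nothing to the throughput; only the external sinks remove mass.
M_total = 224800 + 488400 = 713200 Tg N.
ΣF_external_out = 196.1 + 83.68 = 279.78 Tg N/yr.
τ = M_total / ΣF_ext = 713200 / 279.78 = 2549 yr.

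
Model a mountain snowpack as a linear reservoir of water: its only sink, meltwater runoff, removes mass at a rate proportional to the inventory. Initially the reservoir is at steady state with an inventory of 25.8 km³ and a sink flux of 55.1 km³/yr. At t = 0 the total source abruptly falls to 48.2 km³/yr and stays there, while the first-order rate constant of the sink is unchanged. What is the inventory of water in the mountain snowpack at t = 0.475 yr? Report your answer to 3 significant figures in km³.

The sink rate constant is k = F₀/M₀ = 55.1/25.8 = 2.136 yr⁻¹.
Solving dM/dt = F₁ − kM with M(0) = M₀ gives M(t) = F₁/k + (M₀ − F₁/k)·e^(−kt).
F₁/k = 48.2/2.136 = 22.569 km³; kt = 2.136 × 0.475 = 1.014, e^(−kt) = 0.3626.
M(0.475) = 22.569 + (25.8 − 22.569) × 0.3626 = 22.569 + 1.172 = 23.741 km³.

23.7 km³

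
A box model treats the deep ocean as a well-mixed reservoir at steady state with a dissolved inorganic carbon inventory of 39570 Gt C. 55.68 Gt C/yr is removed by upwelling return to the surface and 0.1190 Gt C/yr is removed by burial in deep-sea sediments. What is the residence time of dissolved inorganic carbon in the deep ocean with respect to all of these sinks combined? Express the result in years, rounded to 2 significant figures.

710 yr

Total removal flux = 55.68 + 0.1190 = 55.799 Gt C/yr.
τ = M / ΣF_out = 39570 / 55.799 = 709.2 yr.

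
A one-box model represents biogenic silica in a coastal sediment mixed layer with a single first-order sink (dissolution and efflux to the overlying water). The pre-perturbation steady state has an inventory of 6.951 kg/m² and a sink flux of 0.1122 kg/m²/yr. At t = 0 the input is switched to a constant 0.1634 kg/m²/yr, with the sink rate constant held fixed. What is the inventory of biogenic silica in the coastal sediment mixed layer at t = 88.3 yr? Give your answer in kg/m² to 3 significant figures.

9.36 kg/m²

τ = M₀/F₀ = 6.951/0.1122 = 61.95 yr; rate constant k = 1/τ.
New steady state M_∞ = F₁/k = F₁·τ = 0.1634 × 61.95 = 10.123 kg/m².
M(t) = M_∞ + (M₀ − M_∞)·e^(−t/τ); t/τ = 88.3/61.95 = 1.425, so e^(−t/τ) = 0.2404.
M(t) = 10.123 − 3.172 × 0.2404 = 9.3603 kg/m².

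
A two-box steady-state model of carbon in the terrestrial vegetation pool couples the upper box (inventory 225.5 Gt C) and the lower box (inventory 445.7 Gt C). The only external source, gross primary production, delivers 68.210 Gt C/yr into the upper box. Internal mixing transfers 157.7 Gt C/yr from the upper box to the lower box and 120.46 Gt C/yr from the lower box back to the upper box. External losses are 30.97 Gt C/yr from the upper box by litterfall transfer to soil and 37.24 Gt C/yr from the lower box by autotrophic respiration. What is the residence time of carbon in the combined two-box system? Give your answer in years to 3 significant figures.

Residence time in the combined system uses the total inventory and the total *external* removal — internal exchanges between the two boxes cancel.
M_total = 225.5 + 445.7 = 671.20 Gt C.
ΣF_external_out = 30.97 + 37.24 = 68.210 Gt C/yr.
τ = M_total / ΣF_ext = 671.20 / 68.210 = 9.840 yr.

9.84 yr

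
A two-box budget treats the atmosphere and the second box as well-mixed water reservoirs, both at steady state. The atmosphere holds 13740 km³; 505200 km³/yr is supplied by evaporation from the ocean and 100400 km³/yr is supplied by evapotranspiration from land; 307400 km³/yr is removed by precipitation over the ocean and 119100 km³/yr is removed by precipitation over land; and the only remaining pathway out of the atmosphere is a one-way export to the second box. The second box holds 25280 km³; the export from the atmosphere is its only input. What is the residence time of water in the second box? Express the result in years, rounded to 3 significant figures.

Balance the atmosphere: ΣF_in = 505200 + 100400 = 605600 km³/yr.
Export to the second box = ΣF_in − (307400 + 119100) = 179100 km³/yr.
At steady state the output of the second box equals its input, 179100 km³/yr.
τ = M / F = 25280 / 179100 = 0.1412 yr.

0.141 yr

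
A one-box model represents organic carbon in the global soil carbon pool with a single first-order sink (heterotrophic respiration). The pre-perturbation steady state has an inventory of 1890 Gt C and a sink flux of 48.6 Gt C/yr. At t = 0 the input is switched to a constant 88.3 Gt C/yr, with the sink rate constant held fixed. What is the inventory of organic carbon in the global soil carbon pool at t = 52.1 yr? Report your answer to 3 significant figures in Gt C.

Residence time τ = M₀/F₀ = 38.89 yr. The eventual steady state is M_∞ = M₀·(F₁/F₀) = 1890 × 88.3/48.6 = 3433.9 Gt C.
The anomaly ΔM(t) = M(t) − M_∞ decays as ΔM₀·e^(−t/τ) with ΔM₀ = 1890 − 3433.9 = −1544 Gt C.
At t = 52.1 yr, e^(−t/τ) = e^(−1.340) = 0.2619, so ΔM = −404.4 Gt C and M = 3433.9 − 404.4 = 3029.5 Gt C.

3030 Gt C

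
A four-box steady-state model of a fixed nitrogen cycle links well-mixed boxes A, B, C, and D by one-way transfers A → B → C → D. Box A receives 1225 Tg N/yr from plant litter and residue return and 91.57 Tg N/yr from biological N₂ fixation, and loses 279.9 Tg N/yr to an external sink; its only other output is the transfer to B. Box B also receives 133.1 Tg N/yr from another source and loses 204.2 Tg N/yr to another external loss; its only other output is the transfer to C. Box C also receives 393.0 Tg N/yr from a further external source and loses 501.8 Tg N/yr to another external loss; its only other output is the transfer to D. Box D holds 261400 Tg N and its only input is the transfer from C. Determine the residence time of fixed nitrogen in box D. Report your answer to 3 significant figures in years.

Box A: F(A→B) = (1225 + 91.57) − 279.9 = 1036.7 Tg N/yr.
Box B: F(B→C) = (1036.7 + 133.1) − 204.2 = 965.57 Tg N/yr.
Box C: F(C→D) = (965.57 + 393.0) − 501.8 = 856.77 Tg N/yr.
Box D throughput = its input = 856.77 Tg N/yr; τ = 261400 / 856.77 = 305.1 yr.

305 yr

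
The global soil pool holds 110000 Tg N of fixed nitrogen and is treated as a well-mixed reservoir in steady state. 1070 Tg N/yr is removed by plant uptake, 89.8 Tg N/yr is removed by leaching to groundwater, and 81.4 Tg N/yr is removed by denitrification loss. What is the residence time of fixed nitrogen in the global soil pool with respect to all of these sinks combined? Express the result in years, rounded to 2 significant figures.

89 yr

Total removal flux = 1070 + 89.8 + 81.4 = 1241.2 Tg N/yr.
τ = M / ΣF_out = 110000 / 1241.2 = 88.62 yr.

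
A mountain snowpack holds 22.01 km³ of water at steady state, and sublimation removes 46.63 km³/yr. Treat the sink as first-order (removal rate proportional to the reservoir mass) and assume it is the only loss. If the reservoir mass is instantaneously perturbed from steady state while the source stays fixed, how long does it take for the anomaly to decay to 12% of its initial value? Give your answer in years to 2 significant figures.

For a linear reservoir the anomaly decays as exp(−t/τ) with τ = M/F = 22.01/46.63 = 0.4720 yr.
exp(−t/τ) = 0.12 ⇒ t = −τ ln(0.12) = 0.4720 × 2.120 = 1.001 yr.

1.0 yr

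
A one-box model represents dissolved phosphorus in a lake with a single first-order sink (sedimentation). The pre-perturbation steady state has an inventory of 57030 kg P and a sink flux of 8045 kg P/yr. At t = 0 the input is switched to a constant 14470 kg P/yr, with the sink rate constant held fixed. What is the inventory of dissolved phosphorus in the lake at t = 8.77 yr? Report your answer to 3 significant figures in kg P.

τ = M₀/F₀ = 57030/8045 = 7.089 yr; rate constant k = 1/τ.
New steady state M_∞ = F₁/k = F₁·τ = 14470 × 7.089 = 102580 kg P.
M(t) = M_∞ + (M₀ − M_∞)·e^(−t/τ); t/τ = 8.77/7.089 = 1.237, so e^(−t/τ) = 0.2902.
M(t) = 102580 − 45550 × 0.2902 = 89358 kg P.

89400 kg P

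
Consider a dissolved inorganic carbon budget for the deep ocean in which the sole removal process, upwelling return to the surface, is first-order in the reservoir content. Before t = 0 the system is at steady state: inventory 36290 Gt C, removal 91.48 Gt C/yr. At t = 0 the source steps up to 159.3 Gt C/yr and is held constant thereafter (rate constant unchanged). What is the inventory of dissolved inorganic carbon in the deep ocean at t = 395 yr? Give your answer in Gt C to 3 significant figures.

53300 Gt C

τ = M₀/F₀ = 36290/91.48 = 396.7 yr; rate constant k = 1/τ.
New steady state M_∞ = F₁/k = F₁·τ = 159.3 × 396.7 = 63194 Gt C.
M(t) = M_∞ + (M₀ − M_∞)·e^(−t/τ); t/τ = 395/396.7 = 0.9957, so e^(−t/τ) = 0.3695.
M(t) = 63194 − 26900 × 0.3695 = 53254 Gt C.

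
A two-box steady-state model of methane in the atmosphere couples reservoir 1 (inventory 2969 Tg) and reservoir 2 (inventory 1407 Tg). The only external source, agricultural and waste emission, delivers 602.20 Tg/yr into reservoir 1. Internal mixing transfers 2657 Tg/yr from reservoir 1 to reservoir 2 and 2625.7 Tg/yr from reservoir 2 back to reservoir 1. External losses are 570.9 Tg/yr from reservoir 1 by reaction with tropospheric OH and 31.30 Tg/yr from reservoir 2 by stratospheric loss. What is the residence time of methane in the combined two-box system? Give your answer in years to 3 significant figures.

7.27 yr

For the system as a whole, the A↔B exchange is internal and contributes nothing to the throughput; only the external sinks remove mass.
M_total = 2969 + 1407 = 4376.0 Tg.
ΣF_external_out = 570.9 + 31.30 = 602.20 Tg/yr.
τ = M_total / ΣF_ext = 4376.0 / 602.20 = 7.267 yr.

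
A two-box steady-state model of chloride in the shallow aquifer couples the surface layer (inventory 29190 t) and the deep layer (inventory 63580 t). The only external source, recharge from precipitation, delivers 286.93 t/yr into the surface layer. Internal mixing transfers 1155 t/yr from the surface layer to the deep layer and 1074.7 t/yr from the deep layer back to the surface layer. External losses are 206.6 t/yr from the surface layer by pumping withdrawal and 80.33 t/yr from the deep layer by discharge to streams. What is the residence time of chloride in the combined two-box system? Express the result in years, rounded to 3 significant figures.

323 yr

For the system as a whole, the A↔B exchange is internal and contributes nothing to the throughput; only the external sinks remove mass.
M_total = 29190 + 63580 = 92770 t.
ΣF_external_out = 206.6 + 80.33 = 286.93 t/yr.
τ = M_total / ΣF_ext = 92770 / 286.93 = 323.3 yr.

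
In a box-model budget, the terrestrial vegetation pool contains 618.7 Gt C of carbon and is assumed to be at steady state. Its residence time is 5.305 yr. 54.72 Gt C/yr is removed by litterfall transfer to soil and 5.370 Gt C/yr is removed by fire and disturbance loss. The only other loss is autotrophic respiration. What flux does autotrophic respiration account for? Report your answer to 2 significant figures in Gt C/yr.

57 Gt C/yr

Total removal F = M/τ = 618.7 / 5.305 = 116.6 Gt C/yr.
Autotrophic respiration = F − (54.72 + 5.370) = 116.6 − 60.09 = 56.54 Gt C/yr.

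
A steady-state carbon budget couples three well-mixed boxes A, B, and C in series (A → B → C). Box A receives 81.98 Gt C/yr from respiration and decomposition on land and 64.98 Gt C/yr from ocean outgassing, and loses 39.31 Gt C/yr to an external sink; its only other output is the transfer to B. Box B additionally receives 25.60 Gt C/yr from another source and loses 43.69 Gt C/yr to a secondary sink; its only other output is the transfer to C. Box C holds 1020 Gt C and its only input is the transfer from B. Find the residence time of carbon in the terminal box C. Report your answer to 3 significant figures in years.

Box A: F(A→B) = (81.98 + 64.98) − 39.31 = 107.65 Gt C/yr.
Box B: F(B→C) = (107.65 + 25.60) − 43.69 = 89.560 Gt C/yr.
Box C throughput = its input = 89.560 Gt C/yr; τ = 1020 / 89.560 = 11.39 yr.

11.4 yr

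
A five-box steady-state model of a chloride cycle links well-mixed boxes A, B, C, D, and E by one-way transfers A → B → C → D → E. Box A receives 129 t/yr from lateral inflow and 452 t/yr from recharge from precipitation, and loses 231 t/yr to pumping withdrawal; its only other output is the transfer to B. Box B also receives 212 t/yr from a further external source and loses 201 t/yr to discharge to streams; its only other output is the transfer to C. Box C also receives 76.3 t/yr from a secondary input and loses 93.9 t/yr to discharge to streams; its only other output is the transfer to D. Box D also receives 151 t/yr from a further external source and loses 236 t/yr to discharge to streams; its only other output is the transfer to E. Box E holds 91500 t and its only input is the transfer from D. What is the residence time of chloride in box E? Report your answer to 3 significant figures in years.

Box A: F(A→B) = (129 + 452) − 231 = 350.00 t/yr.
Box B: F(B→C) = (350.00 + 212) − 201 = 361.00 t/yr.
Box C: F(C→D) = (361.00 + 76.3) − 93.9 = 343.40 t/yr.
Box D: F(D→E) = (343.40 + 151) − 236 = 258.40 t/yr.
Box E throughput = its input = 258.40 t/yr; τ = 91500 / 258.40 = 354.1 yr.

354 yr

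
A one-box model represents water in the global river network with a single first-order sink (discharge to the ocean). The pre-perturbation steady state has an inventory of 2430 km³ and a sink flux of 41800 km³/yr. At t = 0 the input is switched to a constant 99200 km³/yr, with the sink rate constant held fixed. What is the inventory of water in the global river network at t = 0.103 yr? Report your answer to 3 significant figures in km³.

5200 km³

τ = M₀/F₀ = 2430/41800 = 0.05813 yr; rate constant k = 1/τ.
New steady state M_∞ = F₁/k = F₁·τ = 99200 × 0.05813 = 5766.9 km³.
M(t) = M_∞ + (M₀ − M_∞)·e^(−t/τ); t/τ = 0.103/0.05813 = 1.772, so e^(−t/τ) = 0.1700.
M(t) = 5766.9 − 3337 × 0.1700 = 5199.5 km³.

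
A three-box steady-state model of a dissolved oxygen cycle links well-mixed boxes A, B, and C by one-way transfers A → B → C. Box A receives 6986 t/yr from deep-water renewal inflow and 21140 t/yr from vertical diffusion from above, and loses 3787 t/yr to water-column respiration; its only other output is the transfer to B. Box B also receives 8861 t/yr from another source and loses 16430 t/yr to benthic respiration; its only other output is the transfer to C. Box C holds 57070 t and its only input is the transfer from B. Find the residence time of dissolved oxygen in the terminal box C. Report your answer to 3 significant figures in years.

3.40 yr

Box A: F(A→B) = (6986 + 21140) − 3787 = 24339 t/yr.
Box B: F(B→C) = (24339 + 8861) − 16430 = 16770 t/yr.
Box C throughput = its input = 16770 t/yr; τ = 57070 / 16770 = 3.403 yr.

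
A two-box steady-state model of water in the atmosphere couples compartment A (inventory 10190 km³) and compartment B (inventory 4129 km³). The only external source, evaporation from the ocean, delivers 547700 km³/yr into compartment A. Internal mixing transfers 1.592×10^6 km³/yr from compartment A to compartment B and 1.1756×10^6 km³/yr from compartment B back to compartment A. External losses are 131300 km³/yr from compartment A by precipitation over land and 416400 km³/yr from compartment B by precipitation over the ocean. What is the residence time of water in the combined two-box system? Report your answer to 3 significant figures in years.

0.0261 yr

Treat the two boxes together as one reservoir: the mixing fluxes between them are internal recycling, so τ = ΣM / Σ(external losses).
M_total = 10190 + 4129 = 14319 km³.
ΣF_external_out = 131300 + 416400 = 547700 km³/yr.
τ = M_total / ΣF_ext = 14319 / 547700 = 0.02614 yr.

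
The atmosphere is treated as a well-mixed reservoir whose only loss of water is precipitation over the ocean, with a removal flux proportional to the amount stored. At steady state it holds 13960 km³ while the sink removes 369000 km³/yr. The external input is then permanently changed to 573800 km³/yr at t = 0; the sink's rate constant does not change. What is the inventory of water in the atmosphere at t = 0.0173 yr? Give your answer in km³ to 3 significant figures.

Residence time τ = M₀/F₀ = 0.03783 yr. The eventual steady state is M_∞ = M₀·(F₁/F₀) = 13960 × 573800/369000 = 21708 km³.
The anomaly ΔM(t) = M(t) − M_∞ decays as ΔM₀·e^(−t/τ) with ΔM₀ = 13960 − 21708 = −7748 km³.
At t = 0.0173 yr, e^(−t/τ) = e^(−0.4573) = 0.6330, so ΔM = −4904 km³ and M = 21708 − 4904 = 16804 km³.

16800 km³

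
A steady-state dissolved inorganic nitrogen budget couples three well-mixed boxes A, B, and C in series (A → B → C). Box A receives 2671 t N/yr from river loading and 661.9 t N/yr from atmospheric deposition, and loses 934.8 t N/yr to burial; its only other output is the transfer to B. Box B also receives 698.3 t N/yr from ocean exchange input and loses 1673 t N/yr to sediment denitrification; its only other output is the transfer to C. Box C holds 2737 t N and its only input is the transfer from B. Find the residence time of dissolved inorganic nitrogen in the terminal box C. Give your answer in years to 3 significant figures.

Box A: F(A→B) = (2671 + 661.9) − 934.8 = 2398.1 t N/yr.
Box B: F(B→C) = (2398.1 + 698.3) − 1673 = 1423.4 t N/yr.
Box C throughput = its input = 1423.4 t N/yr; τ = 2737 / 1423.4 = 1.923 yr.

1.92 yr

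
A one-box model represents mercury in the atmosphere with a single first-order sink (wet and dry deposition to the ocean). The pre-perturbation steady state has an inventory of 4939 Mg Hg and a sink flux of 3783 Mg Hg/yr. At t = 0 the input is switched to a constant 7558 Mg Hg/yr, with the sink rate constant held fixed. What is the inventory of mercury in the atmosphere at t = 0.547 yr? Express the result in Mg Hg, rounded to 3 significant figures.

6630 Mg Hg

The sink rate constant is k = F₀/M₀ = 3783/4939 = 0.7659 yr⁻¹.
Solving dM/dt = F₁ − kM with M(0) = M₀ gives M(t) = F₁/k + (M₀ − F₁/k)·e^(−kt).
F₁/k = 7558/0.7659 = 9867.6 Mg Hg; kt = 0.7659 × 0.547 = 0.4190, e^(−kt) = 0.6577.
M(0.547) = 9867.6 + (4939 − 9867.6) × 0.6577 = 9867.6 − 3242 = 6625.9 Mg Hg.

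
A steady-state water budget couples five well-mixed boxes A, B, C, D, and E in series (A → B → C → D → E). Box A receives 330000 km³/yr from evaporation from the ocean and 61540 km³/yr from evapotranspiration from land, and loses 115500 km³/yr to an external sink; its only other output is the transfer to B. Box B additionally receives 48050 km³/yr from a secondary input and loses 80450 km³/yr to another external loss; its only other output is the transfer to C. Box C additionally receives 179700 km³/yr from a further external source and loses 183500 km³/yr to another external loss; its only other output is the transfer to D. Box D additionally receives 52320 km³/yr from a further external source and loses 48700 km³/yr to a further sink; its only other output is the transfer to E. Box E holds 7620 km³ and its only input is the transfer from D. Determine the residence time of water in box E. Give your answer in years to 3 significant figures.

Box A: F(A→B) = (330000 + 61540) − 115500 = 276040 km³/yr.
Box B: F(B→C) = (276040 + 48050) − 80450 = 243640 km³/yr.
Box C: F(C→D) = (243640 + 179700) − 183500 = 239840 km³/yr.
Box D: F(D→E) = (239840 + 52320) − 48700 = 243460 km³/yr.
Box E throughput = its input = 243460 km³/yr; τ = 7620 / 243460 = 0.03130 yr.

0.0313 yr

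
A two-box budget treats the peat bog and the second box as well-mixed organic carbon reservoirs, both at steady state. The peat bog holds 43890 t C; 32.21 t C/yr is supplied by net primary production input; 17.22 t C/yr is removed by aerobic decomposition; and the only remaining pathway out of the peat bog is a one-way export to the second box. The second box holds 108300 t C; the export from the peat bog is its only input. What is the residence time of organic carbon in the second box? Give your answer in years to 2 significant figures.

7200 yr

Balance the peat bog: ΣF_in = 32.210 t C/yr.
Export to the second box = ΣF_in − (17.22) = 14.990 t C/yr.
At steady state the output of the second box equals its input, 14.990 t C/yr.
τ = M / F = 108300 / 14.990 = 7225 yr.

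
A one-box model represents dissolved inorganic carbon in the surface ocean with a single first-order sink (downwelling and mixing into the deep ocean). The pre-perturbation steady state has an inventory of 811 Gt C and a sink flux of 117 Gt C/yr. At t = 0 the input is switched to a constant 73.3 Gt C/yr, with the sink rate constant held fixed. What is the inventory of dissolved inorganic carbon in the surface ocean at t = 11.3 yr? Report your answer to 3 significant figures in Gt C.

567 Gt C

τ = M₀/F₀ = 811/117 = 6.932 yr; rate constant k = 1/τ.
New steady state M_∞ = F₁/k = F₁·τ = 73.3 × 6.932 = 508.09 Gt C.
M(t) = M_∞ + (M₀ − M_∞)·e^(−t/τ); t/τ = 11.3/6.932 = 1.630, so e^(−t/τ) = 0.1959.
M(t) = 508.09 + 302.9 × 0.1959 = 567.43 Gt C.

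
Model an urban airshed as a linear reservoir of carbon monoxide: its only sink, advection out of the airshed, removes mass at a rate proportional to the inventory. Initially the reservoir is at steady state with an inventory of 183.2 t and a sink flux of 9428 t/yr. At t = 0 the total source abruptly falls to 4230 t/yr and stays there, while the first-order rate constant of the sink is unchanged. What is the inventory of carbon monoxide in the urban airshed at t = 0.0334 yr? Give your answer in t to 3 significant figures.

100 t

Residence time τ = M₀/F₀ = 0.01943 yr. The eventual steady state is M_∞ = M₀·(F₁/F₀) = 183.2 × 4230/9428 = 82.195 t.
The anomaly ΔM(t) = M(t) − M_∞ decays as ΔM₀·e^(−t/τ) with ΔM₀ = 183.2 − 82.195 = 101.0 t.
At t = 0.0334 yr, e^(−t/τ) = e^(−1.719) = 0.1793, so ΔM = 18.11 t and M = 82.195 + 18.11 = 100.30 t.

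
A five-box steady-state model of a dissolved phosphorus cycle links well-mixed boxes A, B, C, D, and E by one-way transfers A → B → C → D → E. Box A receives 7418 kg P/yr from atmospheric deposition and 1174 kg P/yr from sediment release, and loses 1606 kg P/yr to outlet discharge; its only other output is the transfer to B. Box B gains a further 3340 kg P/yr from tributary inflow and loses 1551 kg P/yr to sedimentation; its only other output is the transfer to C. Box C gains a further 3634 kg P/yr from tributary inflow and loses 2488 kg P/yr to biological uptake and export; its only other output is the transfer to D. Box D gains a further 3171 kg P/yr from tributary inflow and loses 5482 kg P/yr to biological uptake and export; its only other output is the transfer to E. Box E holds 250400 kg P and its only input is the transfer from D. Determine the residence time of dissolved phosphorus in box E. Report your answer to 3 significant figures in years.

Box A: F(A→B) = (7418 + 1174) − 1606 = 6986.0 kg P/yr.
Box B: F(B→C) = (6986.0 + 3340) − 1551 = 8775.0 kg P/yr.
Box C: F(C→D) = (8775.0 + 3634) − 2488 = 9921.0 kg P/yr.
Box D: F(D→E) = (9921.0 + 3171) − 5482 = 7610.0 kg P/yr.
Box E throughput = its input = 7610.0 kg P/yr; τ = 250400 / 7610.0 = 32.90 yr.

32.9 yr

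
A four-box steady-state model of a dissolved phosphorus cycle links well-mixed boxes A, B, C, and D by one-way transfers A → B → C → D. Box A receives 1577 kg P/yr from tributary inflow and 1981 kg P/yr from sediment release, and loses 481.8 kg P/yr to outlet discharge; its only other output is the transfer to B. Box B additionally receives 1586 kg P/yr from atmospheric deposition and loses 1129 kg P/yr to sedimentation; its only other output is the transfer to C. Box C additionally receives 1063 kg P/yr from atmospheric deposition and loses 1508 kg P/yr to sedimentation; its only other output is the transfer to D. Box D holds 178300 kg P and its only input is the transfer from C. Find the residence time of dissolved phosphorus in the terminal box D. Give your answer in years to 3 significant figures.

57.7 yr

Box A: F(A→B) = (1577 + 1981) − 481.8 = 3076.2 kg P/yr.
Box B: F(B→C) = (3076.2 + 1586) − 1129 = 3533.2 kg P/yr.
Box C: F(C→D) = (3533.2 + 1063) − 1508 = 3088.2 kg P/yr.
Box D throughput = its input = 3088.2 kg P/yr; τ = 178300 / 3088.2 = 57.74 yr.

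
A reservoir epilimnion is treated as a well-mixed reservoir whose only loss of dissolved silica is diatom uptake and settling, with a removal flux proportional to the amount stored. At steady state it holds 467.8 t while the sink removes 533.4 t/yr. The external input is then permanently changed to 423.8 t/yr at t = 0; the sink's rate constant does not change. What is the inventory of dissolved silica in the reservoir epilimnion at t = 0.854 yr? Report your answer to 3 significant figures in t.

τ = M₀/F₀ = 467.8/533.4 = 0.8770 yr; rate constant k = 1/τ.
New steady state M_∞ = F₁/k = F₁·τ = 423.8 × 0.8770 = 371.68 t.
M(t) = M_∞ + (M₀ − M_∞)·e^(−t/τ); t/τ = 0.854/0.8770 = 0.9738, so e^(−t/τ) = 0.3777.
M(t) = 371.68 + 96.12 × 0.3777 = 407.98 t.

408 t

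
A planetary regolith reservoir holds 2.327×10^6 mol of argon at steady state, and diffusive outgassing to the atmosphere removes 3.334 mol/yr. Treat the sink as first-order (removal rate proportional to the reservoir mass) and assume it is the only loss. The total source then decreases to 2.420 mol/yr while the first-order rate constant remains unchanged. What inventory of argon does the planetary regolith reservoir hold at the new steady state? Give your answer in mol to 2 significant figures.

Rate constant k = F/M = 3.334 / 2.327×10^6 = 1.433×10^-6 yr⁻¹.
At the new steady state, source = k·M_new ⇒ M_new = 2.420 / 1.433×10^-6 = 1.689×10^6 mol.
(Equivalently M_new = M × F_new/F_old = 2.327×10^6 × 2.420/3.334.)

1.7×10^6 mol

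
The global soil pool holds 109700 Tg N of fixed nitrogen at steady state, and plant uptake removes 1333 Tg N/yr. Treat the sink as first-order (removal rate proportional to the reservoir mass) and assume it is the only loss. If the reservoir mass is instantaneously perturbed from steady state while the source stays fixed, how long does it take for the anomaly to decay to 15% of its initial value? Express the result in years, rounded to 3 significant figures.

156 yr

For a linear reservoir the anomaly decays as exp(−t/τ) with τ = M/F = 109700/1333 = 82.30 yr.
exp(−t/τ) = 0.15 ⇒ t = −τ ln(0.15) = 82.30 × 1.897 = 156.1 yr.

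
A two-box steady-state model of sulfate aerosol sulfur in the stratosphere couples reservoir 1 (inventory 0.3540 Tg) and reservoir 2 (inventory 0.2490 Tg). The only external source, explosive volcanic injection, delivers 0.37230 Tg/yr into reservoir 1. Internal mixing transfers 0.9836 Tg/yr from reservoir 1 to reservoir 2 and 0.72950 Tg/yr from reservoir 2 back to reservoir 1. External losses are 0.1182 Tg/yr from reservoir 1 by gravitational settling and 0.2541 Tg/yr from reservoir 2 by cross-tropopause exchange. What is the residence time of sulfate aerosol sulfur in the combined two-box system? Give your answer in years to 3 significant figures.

1.62 yr

Residence time in the combined system uses the total inventory and the total *external* removal — internal exchanges between the two boxes cancel.
M_total = 0.3540 + 0.2490 = 0.60300 Tg.
ΣF_external_out = 0.1182 + 0.2541 = 0.37230 Tg/yr.
τ = M_total / ΣF_ext = 0.60300 / 0.37230 = 1.620 yr.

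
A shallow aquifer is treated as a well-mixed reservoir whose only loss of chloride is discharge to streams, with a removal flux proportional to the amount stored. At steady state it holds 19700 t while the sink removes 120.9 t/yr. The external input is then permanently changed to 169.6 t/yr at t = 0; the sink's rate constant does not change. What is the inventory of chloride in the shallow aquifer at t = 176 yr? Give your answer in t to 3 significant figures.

τ = M₀/F₀ = 19700/120.9 = 162.9 yr; rate constant k = 1/τ.
New steady state M_∞ = F₁/k = F₁·τ = 169.6 × 162.9 = 27635 t.
M(t) = M_∞ + (M₀ − M_∞)·e^(−t/τ); t/τ = 176/162.9 = 1.080, so e^(−t/τ) = 0.3396.
M(t) = 27635 − 7935 × 0.3396 = 24941 t.

24900 t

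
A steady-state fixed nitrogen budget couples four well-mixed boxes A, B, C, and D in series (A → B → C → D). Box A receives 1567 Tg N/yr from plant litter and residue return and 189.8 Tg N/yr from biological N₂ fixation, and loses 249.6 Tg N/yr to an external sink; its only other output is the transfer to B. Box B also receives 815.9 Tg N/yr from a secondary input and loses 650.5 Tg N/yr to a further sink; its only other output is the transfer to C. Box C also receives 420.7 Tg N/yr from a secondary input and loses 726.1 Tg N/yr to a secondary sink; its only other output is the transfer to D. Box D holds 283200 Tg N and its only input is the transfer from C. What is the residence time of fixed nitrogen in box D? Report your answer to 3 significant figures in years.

207 yr

Box A: F(A→B) = (1567 + 189.8) − 249.6 = 1507.2 Tg N/yr.
Box B: F(B→C) = (1507.2 + 815.9) − 650.5 = 1672.6 Tg N/yr.
Box C: F(C→D) = (1672.6 + 420.7) − 726.1 = 1367.2 Tg N/yr.
Box D throughput = its input = 1367.2 Tg N/yr; τ = 283200 / 1367.2 = 207.1 yr.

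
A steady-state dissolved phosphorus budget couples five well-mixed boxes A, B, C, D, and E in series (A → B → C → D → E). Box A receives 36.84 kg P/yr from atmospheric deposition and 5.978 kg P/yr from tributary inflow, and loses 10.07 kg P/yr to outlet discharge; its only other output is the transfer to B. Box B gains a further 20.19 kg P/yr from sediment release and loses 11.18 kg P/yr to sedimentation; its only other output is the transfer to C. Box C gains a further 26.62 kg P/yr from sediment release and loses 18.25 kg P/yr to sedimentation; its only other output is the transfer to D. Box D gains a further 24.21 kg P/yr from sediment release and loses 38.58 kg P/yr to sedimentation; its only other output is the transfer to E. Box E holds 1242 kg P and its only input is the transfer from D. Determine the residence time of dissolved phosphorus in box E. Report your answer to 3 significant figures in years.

Box A: F(A→B) = (36.84 + 5.978) − 10.07 = 32.748 kg P/yr.
Box B: F(B→C) = (32.748 + 20.19) − 11.18 = 41.758 kg P/yr.
Box C: F(C→D) = (41.758 + 26.62) − 18.25 = 50.128 kg P/yr.
Box D: F(D→E) = (50.128 + 24.21) − 38.58 = 35.758 kg P/yr.
Box E throughput = its input = 35.758 kg P/yr; τ = 1242 / 35.758 = 34.73 yr.

34.7 yr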